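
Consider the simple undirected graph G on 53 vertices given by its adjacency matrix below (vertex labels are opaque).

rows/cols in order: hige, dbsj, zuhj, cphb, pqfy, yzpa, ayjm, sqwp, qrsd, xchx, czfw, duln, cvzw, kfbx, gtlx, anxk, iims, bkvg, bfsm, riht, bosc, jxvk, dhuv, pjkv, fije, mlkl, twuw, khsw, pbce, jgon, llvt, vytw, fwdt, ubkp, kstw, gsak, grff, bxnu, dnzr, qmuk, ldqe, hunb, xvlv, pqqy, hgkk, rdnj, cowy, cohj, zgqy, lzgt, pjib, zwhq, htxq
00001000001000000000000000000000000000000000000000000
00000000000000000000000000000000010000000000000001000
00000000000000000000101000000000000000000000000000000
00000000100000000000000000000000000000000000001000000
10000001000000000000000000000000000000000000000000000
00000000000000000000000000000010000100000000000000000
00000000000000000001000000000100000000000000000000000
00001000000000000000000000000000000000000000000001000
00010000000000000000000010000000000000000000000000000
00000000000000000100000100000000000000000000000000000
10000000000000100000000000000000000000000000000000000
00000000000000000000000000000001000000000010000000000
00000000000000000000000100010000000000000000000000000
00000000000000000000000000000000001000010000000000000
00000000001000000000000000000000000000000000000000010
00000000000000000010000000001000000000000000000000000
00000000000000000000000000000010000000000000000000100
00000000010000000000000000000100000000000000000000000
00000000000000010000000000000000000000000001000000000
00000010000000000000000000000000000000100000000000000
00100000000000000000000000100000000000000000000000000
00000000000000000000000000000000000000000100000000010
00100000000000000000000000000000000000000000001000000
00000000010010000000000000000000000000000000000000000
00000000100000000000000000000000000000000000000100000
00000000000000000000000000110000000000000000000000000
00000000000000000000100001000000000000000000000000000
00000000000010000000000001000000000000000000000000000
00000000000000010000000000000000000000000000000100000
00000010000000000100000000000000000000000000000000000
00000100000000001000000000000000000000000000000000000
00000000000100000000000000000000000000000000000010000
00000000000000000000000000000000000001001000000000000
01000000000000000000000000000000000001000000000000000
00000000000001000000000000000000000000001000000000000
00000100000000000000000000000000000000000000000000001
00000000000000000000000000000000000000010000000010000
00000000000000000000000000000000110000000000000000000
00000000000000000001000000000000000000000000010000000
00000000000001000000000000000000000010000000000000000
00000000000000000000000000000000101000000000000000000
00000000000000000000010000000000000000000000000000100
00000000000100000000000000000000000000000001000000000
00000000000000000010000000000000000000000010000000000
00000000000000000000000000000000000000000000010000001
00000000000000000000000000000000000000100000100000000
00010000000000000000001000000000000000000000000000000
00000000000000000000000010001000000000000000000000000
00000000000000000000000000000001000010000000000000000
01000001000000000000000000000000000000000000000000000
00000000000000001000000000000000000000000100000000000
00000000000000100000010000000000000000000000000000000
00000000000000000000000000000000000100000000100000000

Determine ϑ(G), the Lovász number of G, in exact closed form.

53*cos(pi/53)/(cos(pi/53) + 1)

N(cowy) = {cphb, dhuv}, |N(cowy)| = 2.
Vertex fije has 2 neighbors: qrsd, cohj.
deg(jxvk) = 2; N(jxvk) = {hunb, zwhq}.
N(pjib) = {iims, hunb}, |N(pjib)| = 2.
Regular of degree 2 on 53 vertices: connected 2-regular on 53 ⇒ C_{53}.
Distinct eigenvalues (to 4 d.p.): [2.0, 1.986, 1.944, 1.8748, 1.7793, 1.6588, 1.515, 1.35, 1.166, 0.9656, 0.7517, 0.5272, 0.2953, 0.0593, -0.1776, -0.412, -0.6405, -0.8601, -1.0676, -1.2602, -1.435, -1.5897, -1.7221, -1.8303, -1.9128, -1.9685, -1.9965].
−53·(-2*cos(pi/53)) / ((2)−(-2*cos(pi/53))) = 53*cos(pi/53)/(cos(pi/53) + 1) = ϑ(G).
≈ 26.476708993 (to 9 d.p.).
Lovász sandwich 26 ≤ 53*cos(pi/53)/(cos(pi/53) + 1) ≤ 27: both strict.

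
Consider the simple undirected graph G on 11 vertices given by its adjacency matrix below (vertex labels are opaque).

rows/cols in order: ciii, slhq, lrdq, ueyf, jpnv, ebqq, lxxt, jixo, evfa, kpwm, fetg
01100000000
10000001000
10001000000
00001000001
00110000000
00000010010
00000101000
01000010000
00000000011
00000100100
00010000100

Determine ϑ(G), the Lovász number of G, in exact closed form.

deg(jpnv) = 2; N(jpnv) = {lrdq, ueyf}.
deg(lrdq) = 2; N(lrdq) = {ciii, jpnv}.
N(lxxt) = {ebqq, jixo}, |N(lxxt)| = 2.
Vertex fetg has 2 neighbors: ueyf, evfa.
Every vertex has degree 2 (N=11); this is C_{11}, the 11-cycle.
spec(A) ≈ [2.0, 1.683, 0.831, -0.285, -1.31, -1.919] (distinct, 3 d.p.).
ϑ = −N·λ_min/(λ_max−λ_min) = −11·(-2*cos(pi/11))/(2−(-2*cos(pi/11))) = 11*cos(pi/11)/(cos(pi/11) + 1).
ϑ(G) ≈ 5.386303.
5 ≤ 11*cos(pi/11)/(cos(pi/11) + 1) ≤ 6: both strict.

11*cos(pi/11)/(cos(pi/11) + 1)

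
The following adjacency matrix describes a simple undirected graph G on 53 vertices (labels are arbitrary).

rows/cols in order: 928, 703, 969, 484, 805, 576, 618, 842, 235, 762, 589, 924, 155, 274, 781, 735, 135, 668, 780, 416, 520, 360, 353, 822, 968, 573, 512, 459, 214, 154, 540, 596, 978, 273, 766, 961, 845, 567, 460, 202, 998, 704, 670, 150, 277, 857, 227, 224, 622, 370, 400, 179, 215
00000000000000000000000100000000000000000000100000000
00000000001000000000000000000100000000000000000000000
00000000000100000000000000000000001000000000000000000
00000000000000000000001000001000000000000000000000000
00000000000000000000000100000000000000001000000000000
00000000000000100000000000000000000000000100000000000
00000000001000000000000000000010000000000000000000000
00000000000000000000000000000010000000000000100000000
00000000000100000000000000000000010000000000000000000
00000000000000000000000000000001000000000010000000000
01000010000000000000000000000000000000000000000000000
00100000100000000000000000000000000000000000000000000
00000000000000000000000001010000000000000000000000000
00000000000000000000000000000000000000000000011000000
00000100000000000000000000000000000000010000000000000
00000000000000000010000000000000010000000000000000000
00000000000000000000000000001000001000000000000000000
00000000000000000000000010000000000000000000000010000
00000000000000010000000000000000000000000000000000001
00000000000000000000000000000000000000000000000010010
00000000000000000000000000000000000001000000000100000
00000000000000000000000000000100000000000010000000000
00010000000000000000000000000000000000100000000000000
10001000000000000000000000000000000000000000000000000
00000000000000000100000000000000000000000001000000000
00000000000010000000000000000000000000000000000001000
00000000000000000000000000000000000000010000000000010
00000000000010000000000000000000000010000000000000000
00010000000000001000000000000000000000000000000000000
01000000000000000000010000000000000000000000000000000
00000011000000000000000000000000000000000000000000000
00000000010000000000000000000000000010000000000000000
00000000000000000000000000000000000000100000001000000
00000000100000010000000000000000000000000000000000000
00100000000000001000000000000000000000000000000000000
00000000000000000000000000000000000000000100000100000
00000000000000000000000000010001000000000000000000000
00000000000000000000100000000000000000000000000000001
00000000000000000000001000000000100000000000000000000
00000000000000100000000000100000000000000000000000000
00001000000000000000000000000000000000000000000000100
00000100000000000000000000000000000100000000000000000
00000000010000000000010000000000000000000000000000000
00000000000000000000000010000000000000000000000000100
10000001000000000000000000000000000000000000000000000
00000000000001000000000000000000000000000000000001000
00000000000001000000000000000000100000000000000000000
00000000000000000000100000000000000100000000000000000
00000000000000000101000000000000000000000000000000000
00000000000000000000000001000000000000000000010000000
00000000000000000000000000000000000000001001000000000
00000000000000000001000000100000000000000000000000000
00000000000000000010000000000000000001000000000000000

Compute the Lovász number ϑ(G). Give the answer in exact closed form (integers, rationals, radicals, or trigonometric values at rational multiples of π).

53*cos(pi/53)/(cos(pi/53) + 1)

N(735) = {780, 273}, |N(735)| = 2.
Vertex 274 has 2 neighbors: 857, 227.
N(928) = {822, 277}, |N(928)| = 2.
N(273) = {235, 735}, |N(273)| = 2.
Every vertex has degree 2 (N=53); a single 53-cycle (edge-transitive).
spec(A) ≈ [2.0, 1.985962, 1.944046, 1.874839, 1.779314, 1.658811, 1.515022, 1.349966, 1.165959, 0.965584, 0.751655, 0.527174, 0.295293, 0.059267, -0.177592, -0.411957, -0.64054, -0.86013, -1.067647, -1.260176, -1.435015, -1.589709, -1.722087, -1.830291, -1.912802, -1.968461, -1.996487] (distinct, 6 d.p.).
−53·(-2*cos(pi/53)) / ((2)−(-2*cos(pi/53))) = 53*cos(pi/53)/(cos(pi/53) + 1) = ϑ(G).
≈ 26.476708993 (to 9 d.p.).
α=26, χ(Ḡ)=27; ϑ=53*cos(pi/53)/(cos(pi/53) + 1) lies between (both strict).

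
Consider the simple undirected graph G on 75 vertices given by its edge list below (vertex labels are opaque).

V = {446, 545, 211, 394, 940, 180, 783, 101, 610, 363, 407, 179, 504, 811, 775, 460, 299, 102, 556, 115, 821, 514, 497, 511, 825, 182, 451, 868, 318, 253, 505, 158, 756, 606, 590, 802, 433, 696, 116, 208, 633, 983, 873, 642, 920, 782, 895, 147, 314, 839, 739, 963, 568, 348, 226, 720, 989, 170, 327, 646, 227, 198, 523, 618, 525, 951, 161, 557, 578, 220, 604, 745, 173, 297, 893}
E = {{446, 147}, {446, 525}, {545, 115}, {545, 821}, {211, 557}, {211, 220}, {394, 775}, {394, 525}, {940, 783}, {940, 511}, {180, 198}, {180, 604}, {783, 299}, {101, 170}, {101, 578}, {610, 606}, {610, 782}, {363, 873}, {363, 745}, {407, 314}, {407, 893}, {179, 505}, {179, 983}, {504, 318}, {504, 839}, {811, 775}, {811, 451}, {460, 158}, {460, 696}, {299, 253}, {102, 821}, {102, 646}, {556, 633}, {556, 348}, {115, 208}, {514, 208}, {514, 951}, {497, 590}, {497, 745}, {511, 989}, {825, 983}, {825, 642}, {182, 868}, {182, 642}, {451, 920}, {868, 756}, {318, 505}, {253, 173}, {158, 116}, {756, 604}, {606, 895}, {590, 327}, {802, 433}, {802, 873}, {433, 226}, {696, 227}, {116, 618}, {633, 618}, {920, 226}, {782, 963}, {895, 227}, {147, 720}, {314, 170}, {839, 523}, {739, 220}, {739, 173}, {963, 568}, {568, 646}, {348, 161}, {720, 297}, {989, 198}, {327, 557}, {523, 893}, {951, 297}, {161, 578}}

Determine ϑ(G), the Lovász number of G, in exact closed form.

75*cos(pi/75)/(cos(pi/75) + 1)

Vertex 446 has 2 neighbors: 147, 525.
deg(951) = 2; N(951) = {514, 297}.
N(102) = {821, 646}, |N(102)| = 2.
Vertex 348 has 2 neighbors: 556, 161.
deg(v) = 2 for all v (|V|=75); this is C_{75}, the 75-cycle.
A has 38 distinct eigenvalues ≈ [2.0, 1.992986, 1.971992, 1.937166, 1.888753, 1.827091, 1.752613, 1.665842, 1.567387, 1.457937, 1.338261, 1.209198, 1.071654, 0.926592, 0.775031, 0.618034, 0.456702, 0.292166, 0.125581, -0.041885, -0.209057, -0.374763, -0.53784, -0.697144, -0.851559, -1.0, -1.141427, -1.274848, -1.399327, -1.51399, -1.618034, -1.710729, -1.791424, -1.859553, -1.914639, -1.956295, -1.984229, -1.998246].
With N=75: ϑ(G) = 75·(-(-1)*2*cos(pi/75))/(2−(-2*cos(pi/75))) = 75*cos(pi/75)/(cos(pi/75) + 1).
ϑ(G) ≈ 37.48354585.
Lovász sandwich 37 ≤ 75*cos(pi/75)/(cos(pi/75) + 1) ≤ 38: both strict.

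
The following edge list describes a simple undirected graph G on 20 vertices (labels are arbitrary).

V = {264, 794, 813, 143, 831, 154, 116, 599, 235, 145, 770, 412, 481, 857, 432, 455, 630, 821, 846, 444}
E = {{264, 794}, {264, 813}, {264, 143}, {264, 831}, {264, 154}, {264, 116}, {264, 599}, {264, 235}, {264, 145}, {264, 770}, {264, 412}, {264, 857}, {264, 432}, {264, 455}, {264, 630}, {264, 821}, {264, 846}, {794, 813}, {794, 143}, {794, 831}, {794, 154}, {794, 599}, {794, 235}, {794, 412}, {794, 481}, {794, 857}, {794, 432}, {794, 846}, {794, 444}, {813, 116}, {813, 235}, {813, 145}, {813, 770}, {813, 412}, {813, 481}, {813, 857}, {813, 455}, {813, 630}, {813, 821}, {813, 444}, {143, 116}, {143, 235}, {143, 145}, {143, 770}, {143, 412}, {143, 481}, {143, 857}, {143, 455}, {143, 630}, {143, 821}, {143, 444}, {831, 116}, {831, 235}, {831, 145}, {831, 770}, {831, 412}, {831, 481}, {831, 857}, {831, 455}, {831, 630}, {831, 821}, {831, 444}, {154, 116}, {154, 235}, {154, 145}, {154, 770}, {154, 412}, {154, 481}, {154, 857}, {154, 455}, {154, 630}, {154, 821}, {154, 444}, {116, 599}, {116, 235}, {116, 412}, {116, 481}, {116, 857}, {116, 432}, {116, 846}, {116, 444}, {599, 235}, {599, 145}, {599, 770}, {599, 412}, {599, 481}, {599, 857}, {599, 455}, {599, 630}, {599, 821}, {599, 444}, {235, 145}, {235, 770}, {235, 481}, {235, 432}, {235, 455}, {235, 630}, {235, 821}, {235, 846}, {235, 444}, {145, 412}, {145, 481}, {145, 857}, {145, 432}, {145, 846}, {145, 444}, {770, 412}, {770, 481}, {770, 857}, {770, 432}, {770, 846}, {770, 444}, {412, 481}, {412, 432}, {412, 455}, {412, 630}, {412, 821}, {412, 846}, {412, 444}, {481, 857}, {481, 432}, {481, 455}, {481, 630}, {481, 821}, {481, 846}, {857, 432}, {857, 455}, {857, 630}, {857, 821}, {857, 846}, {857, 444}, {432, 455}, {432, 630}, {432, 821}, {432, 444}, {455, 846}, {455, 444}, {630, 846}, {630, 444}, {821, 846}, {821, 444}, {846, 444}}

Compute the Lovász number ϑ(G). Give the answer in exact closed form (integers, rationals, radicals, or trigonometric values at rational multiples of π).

deg(455) = 13; N(455) = {264, 813, 143, 831, 154, 599, 235, 412, 481, 857, 432, 846, 444}.
N(821) = {264, 813, 143, 831, 154, 599, 235, 412, 481, 857, 432, 846, 444}, |N(821)| = 13.
N(770) = {264, 813, 143, 831, 154, 599, 235, 412, 481, 857, 432, 846, 444}, |N(770)| = 13.
Vertex 481 has 17 neighbors: 794, 813, 143, 831, 154, 116, 599, 235, 145, 770, 412, 857, 432, 455, 630, 821, 846.
Complete 4-partite, parts [7, 7, 3, 3]: perfect, ϑ = α = 7.
ϑ(G) ≈ 7.0000000.
Sandwich: α(G)=7 ≤ ϑ(G)=7 ≤ χ(Ḡ)=7 (collapsed).

7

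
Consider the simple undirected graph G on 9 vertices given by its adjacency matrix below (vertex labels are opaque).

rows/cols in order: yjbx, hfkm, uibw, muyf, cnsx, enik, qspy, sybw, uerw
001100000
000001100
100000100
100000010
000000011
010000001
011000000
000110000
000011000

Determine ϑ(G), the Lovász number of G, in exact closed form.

9*cos(pi/9)/(cos(pi/9) + 1)

N(yjbx) = {uibw, muyf}, |N(yjbx)| = 2.
Vertex cnsx has 2 neighbors: sybw, uerw.
Vertex sybw has 2 neighbors: muyf, cnsx.
N(qspy) = {hfkm, uibw}, |N(qspy)| = 2.
G on 9 vertices is 2-regular; a single 9-cycle (edge-transitive).
The 5 distinct eigenvalues: [2.0, 1.5321, 0.3473, -1.0, -1.8794].
λ_max=2, λ_min=-2*cos(pi/9); ϑ = −9·λ_min/(λ_max−λ_min) = 9*cos(pi/9)/(cos(pi/9) + 1).
Numerically 4.360090.
Check 4 ≤ 9*cos(pi/9)/(cos(pi/9) + 1) ≤ 5: both strict.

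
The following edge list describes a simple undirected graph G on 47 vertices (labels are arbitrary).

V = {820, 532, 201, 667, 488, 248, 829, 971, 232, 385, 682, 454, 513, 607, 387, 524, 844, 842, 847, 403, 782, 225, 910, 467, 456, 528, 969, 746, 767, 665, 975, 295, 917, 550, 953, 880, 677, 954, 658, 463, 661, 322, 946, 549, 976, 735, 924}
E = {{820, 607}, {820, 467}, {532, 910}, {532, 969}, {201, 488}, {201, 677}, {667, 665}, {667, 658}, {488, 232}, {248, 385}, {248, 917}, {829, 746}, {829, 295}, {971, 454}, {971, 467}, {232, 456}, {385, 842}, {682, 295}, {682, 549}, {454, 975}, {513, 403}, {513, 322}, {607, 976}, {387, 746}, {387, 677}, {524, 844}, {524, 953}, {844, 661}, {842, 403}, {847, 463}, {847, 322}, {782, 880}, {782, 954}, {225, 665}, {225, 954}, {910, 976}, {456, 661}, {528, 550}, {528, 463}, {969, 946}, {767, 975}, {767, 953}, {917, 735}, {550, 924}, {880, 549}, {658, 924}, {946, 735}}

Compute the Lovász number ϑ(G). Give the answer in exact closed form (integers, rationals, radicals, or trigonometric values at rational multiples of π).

deg(969) = 2; N(969) = {532, 946}.
N(829) = {746, 295}, |N(829)| = 2.
N(201) = {488, 677}, |N(201)| = 2.
deg(767) = 2; N(767) = {975, 953}.
2-regular, N=47; connected 2-regular on 47 ⇒ C_{47}.
spec(A) ≈ [2.0, 1.9822, 1.9289, 1.8413, 1.7208, 1.5696, 1.3904, 1.1864, 0.9612, 0.7188, 0.4636, 0.2002, -0.0668, -0.3327, -0.5926, -0.8419, -1.0762, -1.2913, -1.4833, -1.6489, -1.785, -1.8893, -1.9599, -1.9955] (distinct, 4 d.p.).
Lovász: ϑ = −47(-2*cos(pi/47))/(2+-(-1)*2*cos(pi/47)) = 47*cos(pi/47)/(cos(pi/47) + 1).
ϑ(G) ≈ 23.47373.
23 ≤ 47*cos(pi/47)/(cos(pi/47) + 1) ≤ 24: both strict.

47*cos(pi/47)/(cos(pi/47) + 1)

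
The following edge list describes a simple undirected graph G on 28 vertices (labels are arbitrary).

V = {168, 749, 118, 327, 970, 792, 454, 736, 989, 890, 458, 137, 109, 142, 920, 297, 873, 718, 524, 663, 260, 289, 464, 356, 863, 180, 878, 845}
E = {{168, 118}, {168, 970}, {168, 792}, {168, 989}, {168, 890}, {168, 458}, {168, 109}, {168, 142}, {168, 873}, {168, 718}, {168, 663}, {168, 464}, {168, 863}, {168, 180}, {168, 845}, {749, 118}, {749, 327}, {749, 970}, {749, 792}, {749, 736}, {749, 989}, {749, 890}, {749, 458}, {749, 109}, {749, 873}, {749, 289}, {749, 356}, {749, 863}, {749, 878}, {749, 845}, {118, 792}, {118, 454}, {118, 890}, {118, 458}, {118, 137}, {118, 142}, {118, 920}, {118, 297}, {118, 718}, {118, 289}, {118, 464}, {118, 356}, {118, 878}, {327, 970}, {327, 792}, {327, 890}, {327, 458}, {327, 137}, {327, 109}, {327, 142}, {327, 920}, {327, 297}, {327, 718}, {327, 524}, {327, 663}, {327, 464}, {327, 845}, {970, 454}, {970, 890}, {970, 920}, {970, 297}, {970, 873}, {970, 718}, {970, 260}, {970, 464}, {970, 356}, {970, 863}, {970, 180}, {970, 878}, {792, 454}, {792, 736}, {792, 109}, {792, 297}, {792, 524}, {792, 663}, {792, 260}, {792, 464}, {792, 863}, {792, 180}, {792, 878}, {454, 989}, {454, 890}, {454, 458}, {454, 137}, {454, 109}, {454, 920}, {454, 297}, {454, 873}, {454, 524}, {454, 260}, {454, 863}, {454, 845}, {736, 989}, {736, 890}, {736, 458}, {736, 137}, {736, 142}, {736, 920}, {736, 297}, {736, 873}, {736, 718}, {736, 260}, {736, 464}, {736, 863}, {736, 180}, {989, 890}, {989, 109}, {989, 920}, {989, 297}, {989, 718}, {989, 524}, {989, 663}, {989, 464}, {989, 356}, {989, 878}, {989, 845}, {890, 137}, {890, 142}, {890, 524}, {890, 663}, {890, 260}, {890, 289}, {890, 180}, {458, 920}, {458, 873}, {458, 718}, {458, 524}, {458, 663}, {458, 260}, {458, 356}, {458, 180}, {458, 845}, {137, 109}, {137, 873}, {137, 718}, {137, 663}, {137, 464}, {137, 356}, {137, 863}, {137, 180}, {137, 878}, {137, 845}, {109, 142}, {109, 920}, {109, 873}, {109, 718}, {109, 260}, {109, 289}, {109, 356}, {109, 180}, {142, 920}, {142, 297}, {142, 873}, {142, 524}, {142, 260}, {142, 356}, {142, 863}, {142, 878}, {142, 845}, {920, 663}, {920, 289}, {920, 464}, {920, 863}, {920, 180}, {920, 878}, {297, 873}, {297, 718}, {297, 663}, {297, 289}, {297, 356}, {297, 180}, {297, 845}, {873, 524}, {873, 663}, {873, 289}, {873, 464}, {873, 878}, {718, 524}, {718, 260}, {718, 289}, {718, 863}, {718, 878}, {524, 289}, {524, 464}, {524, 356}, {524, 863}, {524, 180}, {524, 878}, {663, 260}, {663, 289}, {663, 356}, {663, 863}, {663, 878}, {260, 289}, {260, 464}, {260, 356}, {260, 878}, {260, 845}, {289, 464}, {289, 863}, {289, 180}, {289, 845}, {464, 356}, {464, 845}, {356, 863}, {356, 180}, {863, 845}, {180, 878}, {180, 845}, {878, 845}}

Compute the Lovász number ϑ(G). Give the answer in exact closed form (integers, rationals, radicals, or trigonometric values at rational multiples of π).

7

N(356) = {749, 118, 970, 989, 458, 137, 109, 142, 297, 524, 663, 260, 464, 863, 180}, |N(356)| = 15.
N(137) = {118, 327, 454, 736, 890, 109, 873, 718, 663, 464, 356, 863, 180, 878, 845}, |N(137)| = 15.
Vertex 297 has 15 neighbors: 118, 327, 970, 792, 454, 736, 989, 142, 873, 718, 663, 289, 356, 180, 845.
Vertex 260 has 15 neighbors: 970, 792, 454, 736, 890, 458, 109, 142, 718, 663, 289, 464, 356, 878, 845.
Regular of degree 15 on 28 vertices: Kneser-type, 2-subsets of [8].
spec(A) ≈ [15.0, 1.0, -5.0] (distinct, 6 d.p.).
Lovász (edge-transitive): ϑ = −28·(-5)/((15)−(-5)) = 7.
Numerically 7.0000000.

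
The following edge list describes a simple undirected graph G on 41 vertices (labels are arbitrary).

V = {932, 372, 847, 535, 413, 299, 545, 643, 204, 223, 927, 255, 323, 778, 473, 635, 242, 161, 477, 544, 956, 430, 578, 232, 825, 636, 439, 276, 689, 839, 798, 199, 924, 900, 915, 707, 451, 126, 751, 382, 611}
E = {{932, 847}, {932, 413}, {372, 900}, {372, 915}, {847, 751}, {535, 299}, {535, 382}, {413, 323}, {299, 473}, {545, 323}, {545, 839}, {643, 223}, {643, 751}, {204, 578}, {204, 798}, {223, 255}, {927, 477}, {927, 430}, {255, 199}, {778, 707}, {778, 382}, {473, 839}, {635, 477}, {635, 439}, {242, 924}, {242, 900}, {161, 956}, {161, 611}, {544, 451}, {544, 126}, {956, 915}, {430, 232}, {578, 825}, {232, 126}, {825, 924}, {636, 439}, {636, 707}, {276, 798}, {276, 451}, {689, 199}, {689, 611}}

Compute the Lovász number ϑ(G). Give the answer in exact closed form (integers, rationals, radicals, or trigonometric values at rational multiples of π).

41*cos(pi/41)/(cos(pi/41) + 1)

N(578) = {204, 825}, |N(578)| = 2.
deg(372) = 2; N(372) = {900, 915}.
N(544) = {451, 126}, |N(544)| = 2.
deg(232) = 2; N(232) = {430, 126}.
2-regular, N=41; the odd cycle C_{41}.
spec(A) ≈ [2.0, 1.977, 1.907, 1.792, 1.636, 1.441, 1.212, 0.955, 0.676, 0.381, 0.077, -0.229, -0.53, -0.818, -1.087, -1.331, -1.543, -1.719, -1.855, -1.947, -1.994] (distinct, 3 d.p.).
ϑ = −N·λ_min/(λ_max−λ_min) = −41·(-2*cos(pi/41))/(2−(-2*cos(pi/41))) = 41*cos(pi/41)/(cos(pi/41) + 1).
= 20.469880… (decimal).
Sandwich: α(G)=20 ≤ ϑ(G)=41*cos(pi/41)/(cos(pi/41) + 1) ≤ χ(Ḡ)=21 (both strict).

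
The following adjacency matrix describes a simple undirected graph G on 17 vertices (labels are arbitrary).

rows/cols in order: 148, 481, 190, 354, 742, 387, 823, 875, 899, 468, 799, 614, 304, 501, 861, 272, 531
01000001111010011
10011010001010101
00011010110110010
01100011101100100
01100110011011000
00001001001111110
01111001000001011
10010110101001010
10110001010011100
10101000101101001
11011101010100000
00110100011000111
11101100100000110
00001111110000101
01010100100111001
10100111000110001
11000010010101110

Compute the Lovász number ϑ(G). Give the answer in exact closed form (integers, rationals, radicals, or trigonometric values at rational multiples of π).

Vertex 304 has 8 neighbors: 148, 481, 190, 742, 387, 899, 861, 272.
N(899) = {148, 190, 354, 875, 468, 304, 501, 861}, |N(899)| = 8.
Vertex 148 has 8 neighbors: 481, 875, 899, 468, 799, 304, 272, 531.
deg(501) = 8; N(501) = {742, 387, 823, 875, 899, 468, 861, 531}.
17-vertex 8-regular graph: SR(17,8,3,4) — a Paley graph.
The 3 distinct eigenvalues: [8.0, 1.561553, -2.561553].
−17·(-sqrt(17)/2 - 1/2) / ((8)−(-sqrt(17)/2 - 1/2)) = sqrt(17) = ϑ(G).
≈ 4.1231056 (to 7 d.p.).

sqrt(17)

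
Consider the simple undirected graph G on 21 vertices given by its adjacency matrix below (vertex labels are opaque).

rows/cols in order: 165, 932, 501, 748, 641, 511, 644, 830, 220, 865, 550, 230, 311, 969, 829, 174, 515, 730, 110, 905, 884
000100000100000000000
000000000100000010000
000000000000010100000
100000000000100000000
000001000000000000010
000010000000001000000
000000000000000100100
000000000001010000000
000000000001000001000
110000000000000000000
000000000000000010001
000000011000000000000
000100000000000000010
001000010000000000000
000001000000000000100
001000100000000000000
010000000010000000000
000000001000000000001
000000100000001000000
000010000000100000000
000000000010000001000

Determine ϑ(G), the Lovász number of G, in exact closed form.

Vertex 830 has 2 neighbors: 230, 969.
N(969) = {501, 830}, |N(969)| = 2.
Vertex 220 has 2 neighbors: 230, 730.
N(641) = {511, 905}, |N(641)| = 2.
G on 21 vertices is 2-regular; a single 21-cycle (edge-transitive).
A has 11 distinct eigenvalues ≈ [2.0, 1.9111, 1.6525, 1.247, 0.7307, 0.1495, -0.445, -1.0, -1.4661, -1.8019, -1.9777].
ϑ = −N·λ_min/(λ_max−λ_min) = −21·(-2*cos(pi/21))/(2−(-2*cos(pi/21))) = 21*cos(pi/21)/(cos(pi/21) + 1).
Numerically 10.44103.
Lovász sandwich 10 ≤ 21*cos(pi/21)/(cos(pi/21) + 1) ≤ 11: both strict.

21*cos(pi/21)/(cos(pi/21) + 1)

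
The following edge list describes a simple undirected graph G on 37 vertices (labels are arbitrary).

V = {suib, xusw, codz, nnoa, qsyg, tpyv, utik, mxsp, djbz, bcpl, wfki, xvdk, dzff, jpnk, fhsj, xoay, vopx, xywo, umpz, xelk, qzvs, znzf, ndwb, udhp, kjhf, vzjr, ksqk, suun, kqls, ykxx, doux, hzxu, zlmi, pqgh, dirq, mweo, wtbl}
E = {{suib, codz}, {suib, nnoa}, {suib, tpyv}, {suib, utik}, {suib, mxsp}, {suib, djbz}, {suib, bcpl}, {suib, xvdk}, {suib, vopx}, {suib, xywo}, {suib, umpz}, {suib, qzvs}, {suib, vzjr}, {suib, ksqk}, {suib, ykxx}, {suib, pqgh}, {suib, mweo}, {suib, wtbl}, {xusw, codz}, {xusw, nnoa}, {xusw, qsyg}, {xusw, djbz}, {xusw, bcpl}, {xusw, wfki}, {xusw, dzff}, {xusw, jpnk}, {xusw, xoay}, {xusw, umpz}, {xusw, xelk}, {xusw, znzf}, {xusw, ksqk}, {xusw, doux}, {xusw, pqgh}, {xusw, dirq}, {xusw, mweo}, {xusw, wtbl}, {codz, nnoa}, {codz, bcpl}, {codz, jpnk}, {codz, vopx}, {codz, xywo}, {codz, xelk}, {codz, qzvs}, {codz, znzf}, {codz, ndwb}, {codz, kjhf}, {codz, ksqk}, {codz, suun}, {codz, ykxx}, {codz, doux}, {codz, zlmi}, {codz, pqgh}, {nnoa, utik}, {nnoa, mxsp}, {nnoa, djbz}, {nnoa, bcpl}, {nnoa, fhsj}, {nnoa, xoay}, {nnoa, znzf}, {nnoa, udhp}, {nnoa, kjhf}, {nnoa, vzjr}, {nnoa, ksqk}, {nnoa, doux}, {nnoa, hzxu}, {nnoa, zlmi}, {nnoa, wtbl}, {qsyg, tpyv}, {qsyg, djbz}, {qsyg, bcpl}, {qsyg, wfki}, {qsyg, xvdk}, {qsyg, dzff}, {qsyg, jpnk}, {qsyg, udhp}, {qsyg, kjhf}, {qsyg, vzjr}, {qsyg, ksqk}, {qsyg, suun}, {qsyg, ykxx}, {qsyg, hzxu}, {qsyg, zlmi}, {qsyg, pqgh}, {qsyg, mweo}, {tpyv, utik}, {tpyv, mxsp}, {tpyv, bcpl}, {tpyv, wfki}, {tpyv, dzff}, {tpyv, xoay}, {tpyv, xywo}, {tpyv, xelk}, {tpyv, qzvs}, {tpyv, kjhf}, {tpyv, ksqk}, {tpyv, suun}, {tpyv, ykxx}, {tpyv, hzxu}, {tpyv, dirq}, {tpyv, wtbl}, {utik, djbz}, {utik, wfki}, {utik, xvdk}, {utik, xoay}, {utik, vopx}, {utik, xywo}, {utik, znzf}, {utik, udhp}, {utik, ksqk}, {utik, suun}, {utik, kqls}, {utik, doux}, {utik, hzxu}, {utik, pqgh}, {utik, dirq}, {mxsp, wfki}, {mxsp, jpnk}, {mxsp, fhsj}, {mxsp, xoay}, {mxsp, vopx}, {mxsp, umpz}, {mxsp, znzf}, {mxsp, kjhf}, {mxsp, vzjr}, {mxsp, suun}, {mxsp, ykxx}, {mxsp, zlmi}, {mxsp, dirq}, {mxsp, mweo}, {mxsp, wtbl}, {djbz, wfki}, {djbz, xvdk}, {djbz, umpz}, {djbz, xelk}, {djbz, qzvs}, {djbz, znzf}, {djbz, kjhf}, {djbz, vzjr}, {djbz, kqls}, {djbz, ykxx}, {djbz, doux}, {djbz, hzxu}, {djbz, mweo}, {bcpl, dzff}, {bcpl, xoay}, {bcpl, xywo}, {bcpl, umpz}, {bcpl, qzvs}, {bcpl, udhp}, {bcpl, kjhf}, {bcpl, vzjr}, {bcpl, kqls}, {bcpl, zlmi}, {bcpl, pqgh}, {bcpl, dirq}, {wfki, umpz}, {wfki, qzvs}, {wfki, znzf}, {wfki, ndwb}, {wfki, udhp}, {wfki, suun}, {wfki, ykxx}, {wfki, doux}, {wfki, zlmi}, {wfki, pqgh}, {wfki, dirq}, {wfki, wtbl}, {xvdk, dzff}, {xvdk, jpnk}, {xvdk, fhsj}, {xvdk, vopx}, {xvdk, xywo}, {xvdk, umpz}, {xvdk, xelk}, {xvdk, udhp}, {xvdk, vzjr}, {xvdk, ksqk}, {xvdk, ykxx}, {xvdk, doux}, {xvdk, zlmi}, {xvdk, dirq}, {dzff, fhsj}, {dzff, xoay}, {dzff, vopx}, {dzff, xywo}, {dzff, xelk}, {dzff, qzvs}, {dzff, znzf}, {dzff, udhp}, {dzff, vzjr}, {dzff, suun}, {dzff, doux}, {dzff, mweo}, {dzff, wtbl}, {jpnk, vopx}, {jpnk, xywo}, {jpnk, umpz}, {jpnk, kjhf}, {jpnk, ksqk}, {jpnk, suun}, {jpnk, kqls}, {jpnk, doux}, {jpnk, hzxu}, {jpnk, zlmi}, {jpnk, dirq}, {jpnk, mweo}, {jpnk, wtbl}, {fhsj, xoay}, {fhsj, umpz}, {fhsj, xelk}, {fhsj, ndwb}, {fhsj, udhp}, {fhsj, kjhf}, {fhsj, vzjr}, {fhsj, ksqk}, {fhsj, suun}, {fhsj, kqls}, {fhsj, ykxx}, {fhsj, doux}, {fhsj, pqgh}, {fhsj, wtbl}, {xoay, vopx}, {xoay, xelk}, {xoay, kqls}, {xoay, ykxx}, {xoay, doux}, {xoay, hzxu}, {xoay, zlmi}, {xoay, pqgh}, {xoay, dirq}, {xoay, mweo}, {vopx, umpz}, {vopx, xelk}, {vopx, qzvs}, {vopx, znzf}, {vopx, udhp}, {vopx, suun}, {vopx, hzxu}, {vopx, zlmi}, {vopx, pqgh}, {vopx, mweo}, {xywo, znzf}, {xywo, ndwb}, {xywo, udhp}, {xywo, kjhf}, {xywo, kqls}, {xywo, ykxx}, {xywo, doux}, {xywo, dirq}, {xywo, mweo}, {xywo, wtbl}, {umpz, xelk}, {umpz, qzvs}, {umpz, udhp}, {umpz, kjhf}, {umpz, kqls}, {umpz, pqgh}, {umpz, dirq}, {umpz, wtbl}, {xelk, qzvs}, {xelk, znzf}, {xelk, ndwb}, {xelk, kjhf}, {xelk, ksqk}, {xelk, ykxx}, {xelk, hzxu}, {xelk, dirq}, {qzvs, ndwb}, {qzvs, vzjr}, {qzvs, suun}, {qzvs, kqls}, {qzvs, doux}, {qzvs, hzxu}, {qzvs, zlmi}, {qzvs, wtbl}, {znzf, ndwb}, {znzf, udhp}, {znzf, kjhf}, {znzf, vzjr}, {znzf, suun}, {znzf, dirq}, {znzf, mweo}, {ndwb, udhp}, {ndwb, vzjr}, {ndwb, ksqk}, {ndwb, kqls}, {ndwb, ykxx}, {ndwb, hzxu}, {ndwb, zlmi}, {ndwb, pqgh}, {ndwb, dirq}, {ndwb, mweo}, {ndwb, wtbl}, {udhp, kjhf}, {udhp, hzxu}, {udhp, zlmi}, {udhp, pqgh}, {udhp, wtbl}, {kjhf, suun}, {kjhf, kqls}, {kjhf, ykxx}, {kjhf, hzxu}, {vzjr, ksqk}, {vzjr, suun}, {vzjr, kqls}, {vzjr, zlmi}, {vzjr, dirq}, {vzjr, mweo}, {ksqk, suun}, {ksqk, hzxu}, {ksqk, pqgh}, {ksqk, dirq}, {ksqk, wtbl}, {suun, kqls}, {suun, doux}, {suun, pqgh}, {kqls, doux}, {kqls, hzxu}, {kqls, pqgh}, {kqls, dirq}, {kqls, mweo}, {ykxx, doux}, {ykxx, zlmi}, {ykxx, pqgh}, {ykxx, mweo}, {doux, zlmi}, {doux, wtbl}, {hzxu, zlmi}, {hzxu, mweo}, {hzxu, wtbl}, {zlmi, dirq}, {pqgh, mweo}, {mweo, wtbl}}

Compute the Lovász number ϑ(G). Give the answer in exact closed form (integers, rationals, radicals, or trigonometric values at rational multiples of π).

N(jpnk) = {xusw, codz, qsyg, mxsp, xvdk, vopx, xywo, umpz, kjhf, ksqk, suun, kqls, doux, hzxu, zlmi, dirq, mweo, wtbl}, |N(jpnk)| = 18.
N(xvdk) = {suib, qsyg, utik, djbz, dzff, jpnk, fhsj, vopx, xywo, umpz, xelk, udhp, vzjr, ksqk, ykxx, doux, zlmi, dirq}, |N(xvdk)| = 18.
Vertex zlmi has 18 neighbors: codz, nnoa, qsyg, mxsp, bcpl, wfki, xvdk, jpnk, xoay, vopx, qzvs, ndwb, udhp, vzjr, ykxx, doux, hzxu, dirq.
Vertex bcpl has 18 neighbors: suib, xusw, codz, nnoa, qsyg, tpyv, dzff, xoay, xywo, umpz, qzvs, udhp, kjhf, vzjr, kqls, zlmi, pqgh, dirq.
Regular of degree 18 on 37 vertices: strongly regular (37,18,8,9).
Distinct eigenvalues (to 6 d.p.): [18.0, 2.541381, -3.541381].
With N=37: ϑ(G) = 37·(-(-sqrt(37)/2 - 1/2))/(18−(-sqrt(37)/2 - 1/2)) = sqrt(37).
≈ 6.0827625 (to 7 d.p.).

sqrt(37)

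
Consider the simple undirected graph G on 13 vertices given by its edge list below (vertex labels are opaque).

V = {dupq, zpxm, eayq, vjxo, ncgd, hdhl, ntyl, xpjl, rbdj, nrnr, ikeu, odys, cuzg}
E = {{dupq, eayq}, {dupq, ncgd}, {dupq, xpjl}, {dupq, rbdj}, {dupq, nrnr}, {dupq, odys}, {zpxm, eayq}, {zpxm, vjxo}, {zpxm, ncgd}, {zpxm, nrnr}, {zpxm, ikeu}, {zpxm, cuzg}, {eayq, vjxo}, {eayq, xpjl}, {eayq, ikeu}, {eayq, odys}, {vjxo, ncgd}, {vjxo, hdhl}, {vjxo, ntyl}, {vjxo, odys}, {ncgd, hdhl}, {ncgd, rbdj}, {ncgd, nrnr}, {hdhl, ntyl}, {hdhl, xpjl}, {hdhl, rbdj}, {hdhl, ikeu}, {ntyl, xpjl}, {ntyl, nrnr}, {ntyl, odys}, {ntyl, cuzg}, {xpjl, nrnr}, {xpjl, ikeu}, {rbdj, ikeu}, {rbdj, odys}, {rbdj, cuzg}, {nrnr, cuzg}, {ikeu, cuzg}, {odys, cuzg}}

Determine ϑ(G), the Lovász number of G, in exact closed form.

Vertex hdhl has 6 neighbors: vjxo, ncgd, ntyl, xpjl, rbdj, ikeu.
Vertex rbdj has 6 neighbors: dupq, ncgd, hdhl, ikeu, odys, cuzg.
N(cuzg) = {zpxm, ntyl, rbdj, nrnr, ikeu, odys}, |N(cuzg)| = 6.
N(vjxo) = {zpxm, eayq, ncgd, hdhl, ntyl, odys}, |N(vjxo)| = 6.
Every vertex has degree 6 (N=13); SR(13,6,2,3) — a Paley graph.
spec(A) ≈ [6.0, 1.303, -2.303] (distinct, 3 d.p.).
With N=13: ϑ(G) = 13·(-(-sqrt(13)/2 - 1/2))/(6−(-sqrt(13)/2 - 1/2)) = sqrt(13).
Numerically 3.605551275.

sqrt(13)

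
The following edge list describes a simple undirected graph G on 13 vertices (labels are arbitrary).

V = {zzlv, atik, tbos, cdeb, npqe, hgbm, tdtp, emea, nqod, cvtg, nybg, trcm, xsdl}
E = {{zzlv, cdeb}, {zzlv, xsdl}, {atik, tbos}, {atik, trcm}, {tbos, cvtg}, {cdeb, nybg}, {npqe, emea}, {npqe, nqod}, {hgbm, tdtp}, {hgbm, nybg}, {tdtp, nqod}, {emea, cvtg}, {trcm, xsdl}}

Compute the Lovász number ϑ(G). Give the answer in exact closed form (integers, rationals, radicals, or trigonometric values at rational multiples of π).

13*cos(pi/13)/(cos(pi/13) + 1)

Vertex atik has 2 neighbors: tbos, trcm.
Vertex xsdl has 2 neighbors: zzlv, trcm.
deg(tbos) = 2; N(tbos) = {atik, cvtg}.
N(hgbm) = {tdtp, nybg}, |N(hgbm)| = 2.
Every vertex has degree 2 (N=13); connected 2-regular on 13 ⇒ C_{13}.
The 7 distinct eigenvalues: [2.0, 1.7709, 1.1361, 0.2411, -0.7092, -1.497, -1.9419].
λ_max=2, λ_min=-2*cos(pi/13); ϑ = −13·λ_min/(λ_max−λ_min) = 13*cos(pi/13)/(cos(pi/13) + 1).
ϑ(G) ≈ 6.40417.
Lovász sandwich 6 ≤ 13*cos(pi/13)/(cos(pi/13) + 1) ≤ 7: both strict.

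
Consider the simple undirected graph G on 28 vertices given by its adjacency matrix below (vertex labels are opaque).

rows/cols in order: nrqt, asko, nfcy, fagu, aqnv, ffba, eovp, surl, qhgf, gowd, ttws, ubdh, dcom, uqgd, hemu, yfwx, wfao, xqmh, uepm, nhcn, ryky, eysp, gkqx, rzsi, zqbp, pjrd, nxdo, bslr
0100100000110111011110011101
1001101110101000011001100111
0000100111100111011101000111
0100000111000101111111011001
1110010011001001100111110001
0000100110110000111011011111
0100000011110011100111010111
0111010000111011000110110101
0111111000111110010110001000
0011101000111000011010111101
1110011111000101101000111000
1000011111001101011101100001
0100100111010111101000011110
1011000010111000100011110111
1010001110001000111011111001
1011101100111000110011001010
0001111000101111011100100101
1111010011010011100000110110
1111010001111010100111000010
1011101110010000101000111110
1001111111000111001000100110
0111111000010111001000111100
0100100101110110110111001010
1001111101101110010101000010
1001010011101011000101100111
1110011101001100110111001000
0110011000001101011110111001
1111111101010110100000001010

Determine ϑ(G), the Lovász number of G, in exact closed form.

Vertex wfao has 15 neighbors: fagu, aqnv, ffba, eovp, ttws, dcom, uqgd, hemu, yfwx, xqmh, uepm, nhcn, gkqx, pjrd, bslr.
N(ttws) = {nrqt, asko, nfcy, ffba, eovp, surl, qhgf, gowd, uqgd, yfwx, wfao, uepm, gkqx, rzsi, zqbp}, |N(ttws)| = 15.
Vertex dcom has 15 neighbors: asko, aqnv, surl, qhgf, gowd, ubdh, uqgd, hemu, yfwx, wfao, uepm, rzsi, zqbp, pjrd, nxdo.
deg(zqbp) = 15; N(zqbp) = {nrqt, fagu, ffba, qhgf, gowd, ttws, dcom, hemu, yfwx, nhcn, eysp, gkqx, pjrd, nxdo, bslr}.
G on 28 vertices is 15-regular; Kneser K(8,2) on C(8,2)=28 vertices.
Distinct eigenvalues (to 6 d.p.): [15.0, 1.0, -5.0].
With N=28: ϑ(G) = 28·(-1*(-5))/(15−(-5)) = 7.
Numerically 7.00000.

7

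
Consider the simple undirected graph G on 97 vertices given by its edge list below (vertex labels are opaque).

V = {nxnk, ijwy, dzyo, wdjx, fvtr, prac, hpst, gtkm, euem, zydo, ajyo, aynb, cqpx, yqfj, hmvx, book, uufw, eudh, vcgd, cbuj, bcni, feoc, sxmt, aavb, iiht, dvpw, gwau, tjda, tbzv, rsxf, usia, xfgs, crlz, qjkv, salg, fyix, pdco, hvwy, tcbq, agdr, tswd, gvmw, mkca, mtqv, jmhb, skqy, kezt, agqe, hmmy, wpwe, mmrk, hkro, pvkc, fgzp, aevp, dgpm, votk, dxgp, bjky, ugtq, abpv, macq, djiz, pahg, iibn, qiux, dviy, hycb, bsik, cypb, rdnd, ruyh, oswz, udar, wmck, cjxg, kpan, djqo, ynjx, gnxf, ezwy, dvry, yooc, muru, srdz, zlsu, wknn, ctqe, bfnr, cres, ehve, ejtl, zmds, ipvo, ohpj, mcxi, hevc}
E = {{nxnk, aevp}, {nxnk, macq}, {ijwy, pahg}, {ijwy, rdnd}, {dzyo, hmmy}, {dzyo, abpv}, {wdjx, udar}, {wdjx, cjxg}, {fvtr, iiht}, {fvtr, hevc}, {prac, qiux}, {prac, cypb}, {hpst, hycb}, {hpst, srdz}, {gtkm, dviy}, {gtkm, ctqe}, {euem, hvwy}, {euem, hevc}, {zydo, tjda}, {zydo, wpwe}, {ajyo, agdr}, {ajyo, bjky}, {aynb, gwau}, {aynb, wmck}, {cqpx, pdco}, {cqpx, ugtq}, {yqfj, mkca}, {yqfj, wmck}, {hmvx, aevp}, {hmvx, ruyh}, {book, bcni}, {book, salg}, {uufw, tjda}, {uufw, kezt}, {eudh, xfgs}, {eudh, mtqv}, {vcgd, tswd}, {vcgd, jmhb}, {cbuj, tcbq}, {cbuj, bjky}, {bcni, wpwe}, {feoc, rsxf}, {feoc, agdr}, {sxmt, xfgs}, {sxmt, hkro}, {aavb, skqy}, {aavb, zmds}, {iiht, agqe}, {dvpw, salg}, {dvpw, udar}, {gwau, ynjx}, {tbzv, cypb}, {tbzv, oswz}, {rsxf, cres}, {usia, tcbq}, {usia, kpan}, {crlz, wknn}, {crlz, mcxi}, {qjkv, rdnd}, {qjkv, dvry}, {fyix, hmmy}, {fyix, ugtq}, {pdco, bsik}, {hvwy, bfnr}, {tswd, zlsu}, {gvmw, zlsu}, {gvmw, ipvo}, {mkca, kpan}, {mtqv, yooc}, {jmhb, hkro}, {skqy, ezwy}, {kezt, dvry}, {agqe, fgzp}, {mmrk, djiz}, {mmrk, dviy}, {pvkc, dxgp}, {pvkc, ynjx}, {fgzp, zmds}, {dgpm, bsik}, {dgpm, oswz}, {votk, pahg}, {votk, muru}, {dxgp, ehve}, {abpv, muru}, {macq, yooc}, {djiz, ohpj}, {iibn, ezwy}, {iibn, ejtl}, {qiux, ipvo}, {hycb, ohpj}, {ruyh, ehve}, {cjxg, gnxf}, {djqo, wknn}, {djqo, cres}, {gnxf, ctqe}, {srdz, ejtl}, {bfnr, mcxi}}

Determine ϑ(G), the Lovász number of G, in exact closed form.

N(ajyo) = {agdr, bjky}, |N(ajyo)| = 2.
deg(pvkc) = 2; N(pvkc) = {dxgp, ynjx}.
N(usia) = {tcbq, kpan}, |N(usia)| = 2.
Vertex gwau has 2 neighbors: aynb, ynjx.
deg(v) = 2 for all v (|V|=97); a single 97-cycle (edge-transitive).
The 49 distinct eigenvalues: [2.0, 1.996, 1.983, 1.962, 1.933, 1.896, 1.851, 1.798, 1.737, 1.67, 1.595, 1.513, 1.426, 1.332, 1.232, 1.128, 1.019, 0.905, 0.788, 0.667, 0.544, 0.418, 0.29, 0.162, 0.032, -0.097, -0.226, -0.354, -0.481, -0.606, -0.728, -0.847, -0.962, -1.074, -1.181, -1.283, -1.379, -1.47, -1.555, -1.633, -1.704, -1.769, -1.825, -1.874, -1.916, -1.949, -1.974, -1.991, -1.999].
λ_max=2, λ_min=-2*cos(pi/97); ϑ = −97·λ_min/(λ_max−λ_min) = 97*cos(pi/97)/(cos(pi/97) + 1).
= 48.48727921… (decimal).
Check 48 ≤ 97*cos(pi/97)/(cos(pi/97) + 1) ≤ 49: both strict.

97*cos(pi/97)/(cos(pi/97) + 1)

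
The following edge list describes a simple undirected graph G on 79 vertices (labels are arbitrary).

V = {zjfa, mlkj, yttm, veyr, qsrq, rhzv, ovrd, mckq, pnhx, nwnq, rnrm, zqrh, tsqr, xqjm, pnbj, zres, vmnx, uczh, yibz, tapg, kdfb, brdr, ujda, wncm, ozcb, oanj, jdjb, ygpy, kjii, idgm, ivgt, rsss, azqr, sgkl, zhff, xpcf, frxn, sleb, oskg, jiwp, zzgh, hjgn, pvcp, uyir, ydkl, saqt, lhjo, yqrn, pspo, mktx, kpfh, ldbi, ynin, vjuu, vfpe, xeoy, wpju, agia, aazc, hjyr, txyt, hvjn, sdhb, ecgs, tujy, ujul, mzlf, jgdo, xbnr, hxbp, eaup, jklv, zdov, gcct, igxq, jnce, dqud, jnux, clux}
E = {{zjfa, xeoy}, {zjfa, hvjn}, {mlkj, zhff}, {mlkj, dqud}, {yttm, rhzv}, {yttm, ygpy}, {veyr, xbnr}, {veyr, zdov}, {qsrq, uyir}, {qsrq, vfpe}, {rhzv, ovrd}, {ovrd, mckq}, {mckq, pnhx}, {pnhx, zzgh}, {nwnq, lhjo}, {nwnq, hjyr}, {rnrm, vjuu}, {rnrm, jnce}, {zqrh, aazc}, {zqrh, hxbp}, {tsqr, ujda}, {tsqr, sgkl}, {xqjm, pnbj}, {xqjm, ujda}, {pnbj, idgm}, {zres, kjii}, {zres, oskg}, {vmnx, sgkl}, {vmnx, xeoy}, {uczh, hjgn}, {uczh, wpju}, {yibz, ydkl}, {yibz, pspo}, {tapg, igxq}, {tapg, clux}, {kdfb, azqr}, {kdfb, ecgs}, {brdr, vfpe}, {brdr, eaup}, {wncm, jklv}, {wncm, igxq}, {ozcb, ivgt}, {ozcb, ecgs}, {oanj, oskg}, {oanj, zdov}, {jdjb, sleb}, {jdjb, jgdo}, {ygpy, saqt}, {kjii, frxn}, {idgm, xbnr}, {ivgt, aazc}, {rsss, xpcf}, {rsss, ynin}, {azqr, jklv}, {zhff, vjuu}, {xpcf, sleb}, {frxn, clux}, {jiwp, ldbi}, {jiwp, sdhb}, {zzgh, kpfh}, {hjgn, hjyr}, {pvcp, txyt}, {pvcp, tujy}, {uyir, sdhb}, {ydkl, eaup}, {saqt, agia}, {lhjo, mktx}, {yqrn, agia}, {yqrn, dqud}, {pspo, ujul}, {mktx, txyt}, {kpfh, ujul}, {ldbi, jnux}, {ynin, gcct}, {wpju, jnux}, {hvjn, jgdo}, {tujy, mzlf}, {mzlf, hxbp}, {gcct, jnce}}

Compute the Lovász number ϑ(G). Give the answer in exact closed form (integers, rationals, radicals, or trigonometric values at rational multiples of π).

79*cos(pi/79)/(cos(pi/79) + 1)

N(ynin) = {rsss, gcct}, |N(ynin)| = 2.
Vertex zdov has 2 neighbors: veyr, oanj.
deg(hxbp) = 2; N(hxbp) = {zqrh, mzlf}.
deg(frxn) = 2; N(frxn) = {kjii, clux}.
Regular of degree 2 on 79 vertices: the odd cycle C_{79}.
A has 40 distinct eigenvalues ≈ [2.0, 1.99368, 1.97475, 1.94334, 1.89964, 1.84393, 1.77657, 1.69797, 1.60863, 1.50913, 1.40008, 1.28219, 1.15618, 1.02287, 0.88309, 0.73773, 0.5877, 0.43396, 0.27747, 0.11923, -0.03976, -0.19851, -0.356, -0.51123, -0.66324, -0.81105, -0.95374, -1.09039, -1.22015, -1.3422, -1.45576, -1.56011, -1.65461, -1.73864, -1.81168, -1.87327, -1.92301, -1.96059, -1.98578, -1.99842].
ϑ = −N·λ_min/(λ_max−λ_min) = −79·(-2*cos(pi/79))/(2−(-2*cos(pi/79))) = 79*cos(pi/79)/(cos(pi/79) + 1).
≈ 39.4844 (to 4 d.p.).
α=39, χ(Ḡ)=40; ϑ=79*cos(pi/79)/(cos(pi/79) + 1) lies between (both strict).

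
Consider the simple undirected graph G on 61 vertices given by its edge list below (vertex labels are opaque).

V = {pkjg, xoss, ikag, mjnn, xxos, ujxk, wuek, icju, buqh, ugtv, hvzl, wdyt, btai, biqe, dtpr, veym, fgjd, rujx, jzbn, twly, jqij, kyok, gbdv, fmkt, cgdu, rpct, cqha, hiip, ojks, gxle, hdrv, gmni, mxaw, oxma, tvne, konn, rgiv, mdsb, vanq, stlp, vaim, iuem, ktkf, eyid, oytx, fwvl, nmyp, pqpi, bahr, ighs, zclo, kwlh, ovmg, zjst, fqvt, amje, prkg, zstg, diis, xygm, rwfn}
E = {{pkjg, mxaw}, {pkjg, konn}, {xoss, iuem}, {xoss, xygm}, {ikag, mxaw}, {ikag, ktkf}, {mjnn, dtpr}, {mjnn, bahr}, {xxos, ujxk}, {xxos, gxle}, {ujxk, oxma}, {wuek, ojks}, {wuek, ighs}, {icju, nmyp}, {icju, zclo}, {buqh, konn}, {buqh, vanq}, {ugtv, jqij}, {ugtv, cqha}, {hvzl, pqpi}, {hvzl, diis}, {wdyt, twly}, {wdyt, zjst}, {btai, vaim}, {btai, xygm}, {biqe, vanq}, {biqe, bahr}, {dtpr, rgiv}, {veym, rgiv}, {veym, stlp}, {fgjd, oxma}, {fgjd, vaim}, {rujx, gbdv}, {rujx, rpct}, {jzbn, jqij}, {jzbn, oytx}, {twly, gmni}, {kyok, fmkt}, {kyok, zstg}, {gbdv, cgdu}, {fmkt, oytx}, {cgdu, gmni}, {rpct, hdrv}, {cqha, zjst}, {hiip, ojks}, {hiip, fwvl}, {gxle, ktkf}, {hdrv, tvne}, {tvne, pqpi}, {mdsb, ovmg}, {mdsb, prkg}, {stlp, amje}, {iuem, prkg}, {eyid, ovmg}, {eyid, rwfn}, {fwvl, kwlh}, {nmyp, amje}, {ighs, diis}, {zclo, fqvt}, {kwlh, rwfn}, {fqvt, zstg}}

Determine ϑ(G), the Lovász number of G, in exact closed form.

deg(fgjd) = 2; N(fgjd) = {oxma, vaim}.
N(ojks) = {wuek, hiip}, |N(ojks)| = 2.
N(twly) = {wdyt, gmni}, |N(twly)| = 2.
Vertex buqh has 2 neighbors: konn, vanq.
2-regular, N=61; this is C_{61}, the 61-cycle.
spec(A) ≈ [2.0, 1.9894, 1.957711, 1.905271, 1.832634, 1.74057, 1.630057, 1.502264, 1.358547, 1.200429, 1.029586, 0.847829, 0.657085, 0.459375, 0.256797, 0.051496, -0.154351, -0.358562, -0.558971, -0.753456, -0.939953, -1.116487, -1.281186, -1.432304, -1.56824, -1.687551, -1.788974, -1.871434, -1.934055, -1.976176, -1.997348] (distinct, 6 d.p.).
Lovász: ϑ = −61(-2*cos(pi/61))/(2+-(-1)*2*cos(pi/61)) = 61*cos(pi/61)/(cos(pi/61) + 1).
≈ 30.4798 (to 4 d.p.).
Sandwich: α(G)=30 ≤ ϑ(G)=61*cos(pi/61)/(cos(pi/61) + 1) ≤ χ(Ḡ)=31 (both strict).

61*cos(pi/61)/(cos(pi/61) + 1)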